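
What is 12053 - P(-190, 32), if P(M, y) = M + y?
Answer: 12211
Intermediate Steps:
12053 - P(-190, 32) = 12053 - (-190 + 32) = 12053 - 1*(-158) = 12053 + 158 = 12211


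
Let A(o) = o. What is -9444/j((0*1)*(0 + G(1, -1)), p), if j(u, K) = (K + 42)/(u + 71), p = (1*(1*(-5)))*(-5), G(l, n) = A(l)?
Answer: -670524/67 ≈ -10008.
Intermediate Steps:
G(l, n) = l
p = 25 (p = (1*(-5))*(-5) = -5*(-5) = 25)
j(u, K) = (42 + K)/(71 + u)
-9444/j((0*1)*(0 + G(1, -1)), p) = -9444*(71 + (0*1)*(0 + 1))/(42 + 25) = -9444/(67/(71 + 0*1)) = -9444/(67/(71 + 0)) = -9444/(67/71) = -9444/((1/71)*67) = -9444/67/71 = -9444*71/67 = -670524/67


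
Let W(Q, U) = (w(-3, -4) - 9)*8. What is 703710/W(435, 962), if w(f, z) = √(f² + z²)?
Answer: -351855/16 ≈ -21991.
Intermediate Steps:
W(Q, U) = -32 (W(Q, U) = (√((-3)² + (-4)²) - 9)*8 = (√(9 + 16) - 9)*8 = (√25 - 9)*8 = (5 - 9)*8 = -4*8 = -32)
703710/W(435, 962) = 703710/(-32) = 703710*(-1/32) = -351855/16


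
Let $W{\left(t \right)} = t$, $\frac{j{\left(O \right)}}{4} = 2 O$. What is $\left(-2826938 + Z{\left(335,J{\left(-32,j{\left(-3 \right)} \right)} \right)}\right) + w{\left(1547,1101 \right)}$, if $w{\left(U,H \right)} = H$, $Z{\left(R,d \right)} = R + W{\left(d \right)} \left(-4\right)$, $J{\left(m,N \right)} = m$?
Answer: $-2825374$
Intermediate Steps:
$j{\left(O \right)} = 8 O$ ($j{\left(O \right)} = 4 \cdot 2 O = 8 O$)
$Z{\left(R,d \right)} = R - 4 d$ ($Z{\left(R,d \right)} = R + d \left(-4\right) = R - 4 d$)
$\left(-2826938 + Z{\left(335,J{\left(-32,j{\left(-3 \right)} \right)} \right)}\right) + w{\left(1547,1101 \right)} = \left(-2826938 + \left(335 - -128\right)\right) + 1101 = \left(-2826938 + \left(335 + 128\right)\right) + 1101 = \left(-2826938 + 463\right) + 1101 = -2826475 + 1101 = -2825374$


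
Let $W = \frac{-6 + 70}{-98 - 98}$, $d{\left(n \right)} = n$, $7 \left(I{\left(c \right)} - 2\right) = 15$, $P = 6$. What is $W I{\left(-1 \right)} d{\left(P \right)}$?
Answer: $- \frac{2784}{343} \approx -8.1166$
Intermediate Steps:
$I{\left(c \right)} = \frac{29}{7}$ ($I{\left(c \right)} = 2 + \frac{1}{7} \cdot 15 = 2 + \frac{15}{7} = \frac{29}{7}$)
$W = - \frac{16}{49}$ ($W = \frac{64}{-196} = 64 \left(- \frac{1}{196}\right) = - \frac{16}{49} \approx -0.32653$)
$W I{\left(-1 \right)} d{\left(P \right)} = \left(- \frac{16}{49}\right) \frac{29}{7} \cdot 6 = \left(- \frac{464}{343}\right) 6 = - \frac{2784}{343}$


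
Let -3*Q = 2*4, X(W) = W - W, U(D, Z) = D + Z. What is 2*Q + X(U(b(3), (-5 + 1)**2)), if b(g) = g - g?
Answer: -16/3 ≈ -5.3333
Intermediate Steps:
b(g) = 0
X(W) = 0
Q = -8/3 (Q = -2*4/3 = -1/3*8 = -8/3 ≈ -2.6667)
2*Q + X(U(b(3), (-5 + 1)**2)) = 2*(-8/3) + 0 = -16/3 + 0 = -16/3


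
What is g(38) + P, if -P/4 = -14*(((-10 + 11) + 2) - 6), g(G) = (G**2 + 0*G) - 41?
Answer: 1235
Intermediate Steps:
g(G) = -41 + G**2 (g(G) = (G**2 + 0) - 41 = G**2 - 41 = -41 + G**2)
P = -168 (P = -(-56)*(((-10 + 11) + 2) - 6) = -(-56)*((1 + 2) - 6) = -(-56)*(3 - 6) = -(-56)*(-3) = -4*42 = -168)
g(38) + P = (-41 + 38**2) - 168 = (-41 + 1444) - 168 = 1403 - 168 = 1235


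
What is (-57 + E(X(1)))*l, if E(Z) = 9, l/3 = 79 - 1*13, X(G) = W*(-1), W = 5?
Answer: -9504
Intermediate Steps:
X(G) = -5 (X(G) = 5*(-1) = -5)
l = 198 (l = 3*(79 - 1*13) = 3*(79 - 13) = 3*66 = 198)
(-57 + E(X(1)))*l = (-57 + 9)*198 = -48*198 = -9504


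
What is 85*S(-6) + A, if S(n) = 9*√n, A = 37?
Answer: 37 + 765*I*√6 ≈ 37.0 + 1873.9*I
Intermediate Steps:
85*S(-6) + A = 85*(9*√(-6)) + 37 = 85*(9*(I*√6)) + 37 = 85*(9*I*√6) + 37 = 765*I*√6 + 37 = 37 + 765*I*√6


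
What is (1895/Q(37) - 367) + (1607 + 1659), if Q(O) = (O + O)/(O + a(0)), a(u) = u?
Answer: 7693/2 ≈ 3846.5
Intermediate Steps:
Q(O) = 2 (Q(O) = (O + O)/(O + 0) = (2*O)/O = 2)
(1895/Q(37) - 367) + (1607 + 1659) = (1895/2 - 367) + (1607 + 1659) = (1895*(1/2) - 367) + 3266 = (1895/2 - 367) + 3266 = 1161/2 + 3266 = 7693/2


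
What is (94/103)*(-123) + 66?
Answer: -4764/103 ≈ -46.252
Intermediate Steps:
(94/103)*(-123) + 66 = -11562/103 + 66 = -4764/103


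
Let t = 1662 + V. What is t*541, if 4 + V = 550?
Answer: 1194528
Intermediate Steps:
V = 546 (V = -4 + 550 = 546)
t = 2208 (t = 1662 + 546 = 2208)
t*541 = 2208*541 = 1194528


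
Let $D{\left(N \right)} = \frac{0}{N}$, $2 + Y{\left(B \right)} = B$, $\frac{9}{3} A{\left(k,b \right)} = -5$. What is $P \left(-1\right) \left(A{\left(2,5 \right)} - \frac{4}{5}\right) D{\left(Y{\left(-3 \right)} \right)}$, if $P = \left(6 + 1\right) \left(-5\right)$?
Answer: $0$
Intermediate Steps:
$A{\left(k,b \right)} = - \frac{5}{3}$ ($A{\left(k,b \right)} = \frac{1}{3} \left(-5\right) = - \frac{5}{3}$)
$Y{\left(B \right)} = -2 + B$
$D{\left(N \right)} = 0$
$P = -35$ ($P = 7 \left(-5\right) = -35$)
$P \left(-1\right) \left(A{\left(2,5 \right)} - \frac{4}{5}\right) D{\left(Y{\left(-3 \right)} \right)} = \left(-35\right) \left(-1\right) \left(- \frac{5}{3} - \frac{4}{5}\right) 0 = 35 \left(- \frac{5}{3} - \frac{4}{5}\right) 0 = 35 \left(- \frac{37}{15}\right) 0 = \left(- \frac{259}{3}\right) 0 = 0$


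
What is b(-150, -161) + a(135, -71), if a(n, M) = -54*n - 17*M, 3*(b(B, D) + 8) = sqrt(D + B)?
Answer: -6091 + I*sqrt(311)/3 ≈ -6091.0 + 5.8784*I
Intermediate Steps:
b(B, D) = -8 + sqrt(B + D)/3 (b(B, D) = -8 + sqrt(D + B)/3 = -8 + sqrt(B + D)/3)
b(-150, -161) + a(135, -71) = (-8 + sqrt(-150 - 161)/3) + (-54*135 - 17*(-71)) = (-8 + sqrt(-311)/3) + (-7290 + 1207) = (-8 + (I*sqrt(311))/3) - 6083 = (-8 + I*sqrt(311)/3) - 6083 = -6091 + I*sqrt(311)/3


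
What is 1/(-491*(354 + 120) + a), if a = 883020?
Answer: 1/650286 ≈ 1.5378e-6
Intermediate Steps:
1/(-491*(354 + 120) + a) = 1/(-491*(354 + 120) + 883020) = 1/(-491*474 + 883020) = 1/(-232734 + 883020) = 1/650286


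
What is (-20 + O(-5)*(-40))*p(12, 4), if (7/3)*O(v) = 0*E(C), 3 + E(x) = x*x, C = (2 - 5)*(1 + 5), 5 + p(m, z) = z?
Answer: 20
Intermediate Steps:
p(m, z) = -5 + z
C = -18 (C = -3*6 = -18)
E(x) = -3 + x² (E(x) = -3 + x*x = -3 + x²)
O(v) = 0 (O(v) = 3*(0*(-3 + (-18)²))/7 = 3*(0*(-3 + 324))/7 = 3*(0*321)/7 = (3/7)*0 = 0)
(-20 + O(-5)*(-40))*p(12, 4) = (-20 + 0*(-40))*(-5 + 4) = (-20 + 0)*(-1) = -20*(-1) = 20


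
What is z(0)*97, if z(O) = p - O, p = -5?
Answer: -485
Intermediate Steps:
z(O) = -5 - O
z(0)*97 = (-5 - 1*0)*97 = (-5 + 0)*97 = -5*97 = -485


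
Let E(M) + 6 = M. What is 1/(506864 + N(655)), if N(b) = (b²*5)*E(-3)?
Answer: -1/18799261 ≈ -5.3194e-8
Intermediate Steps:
E(M) = -6 + M
N(b) = -45*b² (N(b) = (b²*5)*(-6 - 3) = (5*b²)*(-9) = -45*b²)
1/(506864 + N(655)) = 1/(506864 - 45*655²) = 1/(506864 - 45*429025) = 1/(506864 - 19306125) = 1/(-18799261) = -1/18799261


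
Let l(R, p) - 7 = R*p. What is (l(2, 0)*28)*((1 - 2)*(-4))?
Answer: 784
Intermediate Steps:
l(R, p) = 7 + R*p
(l(2, 0)*28)*((1 - 2)*(-4)) = ((7 + 2*0)*28)*((1 - 2)*(-4)) = ((7 + 0)*28)*(-1*(-4)) = (7*28)*4 = 196*4 = 784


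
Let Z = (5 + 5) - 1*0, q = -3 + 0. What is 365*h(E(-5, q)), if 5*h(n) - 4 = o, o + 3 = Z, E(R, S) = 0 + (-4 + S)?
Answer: 803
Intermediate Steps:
q = -3
E(R, S) = -4 + S
Z = 10 (Z = 10 + 0 = 10)
o = 7 (o = -3 + 10 = 7)
h(n) = 11/5 (h(n) = 4/5 + (1/5)*7 = 4/5 + 7/5 = 11/5)
365*h(E(-5, q)) = 365*(11/5) = 803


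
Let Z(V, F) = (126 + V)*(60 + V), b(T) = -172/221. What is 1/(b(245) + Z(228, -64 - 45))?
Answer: 221/22531220 ≈ 9.8086e-6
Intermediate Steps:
b(T) = -172/221 (b(T) = -172*1/221 = -172/221)
Z(V, F) = (60 + V)*(126 + V)
1/(b(245) + Z(228, -64 - 45)) = 1/(-172/221 + (7560 + 228² + 186*228)) = 1/(-172/221 + (7560 + 51984 + 42408)) = 1/(-172/221 + 101952) = 1/(22531220/221) = 221/22531220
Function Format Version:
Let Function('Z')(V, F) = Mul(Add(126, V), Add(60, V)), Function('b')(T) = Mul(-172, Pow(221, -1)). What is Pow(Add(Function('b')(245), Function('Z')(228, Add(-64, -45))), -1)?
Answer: Rational(221, 22531220) ≈ 9.8086e-6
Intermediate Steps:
Function('b')(T) = Rational(-172, 221) (Function('b')(T) = Mul(-172, Rational(1, 221)) = Rational(-172, 221))
Function('Z')(V, F) = Mul(Add(60, V), Add(126, V))
Pow(Add(Function('b')(245), Function('Z')(228, Add(-64, -45))), -1) = Pow(Add(Rational(-172, 221), Add(7560, Pow(228, 2), Mul(186, 228))), -1) = Pow(Add(Rational(-172, 221), Add(7560, 51984, 42408)), -1) = Pow(Add(Rational(-172, 221), 101952), -1) = Pow(Rational(22531220, 221), -1) = Rational(221, 22531220)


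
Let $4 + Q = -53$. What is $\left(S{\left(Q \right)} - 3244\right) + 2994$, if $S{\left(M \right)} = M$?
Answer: $-307$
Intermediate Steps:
$Q = -57$ ($Q = -4 - 53 = -57$)
$\left(S{\left(Q \right)} - 3244\right) + 2994 = \left(-57 - 3244\right) + 2994 = -3301 + 2994 = -307$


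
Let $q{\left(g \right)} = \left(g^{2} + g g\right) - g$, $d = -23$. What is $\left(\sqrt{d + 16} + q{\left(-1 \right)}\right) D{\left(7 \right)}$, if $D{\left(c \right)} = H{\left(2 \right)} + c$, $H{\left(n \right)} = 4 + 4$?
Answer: $45 + 15 i \sqrt{7} \approx 45.0 + 39.686 i$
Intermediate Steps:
$H{\left(n \right)} = 8$
$D{\left(c \right)} = 8 + c$
$q{\left(g \right)} = - g + 2 g^{2}$ ($q{\left(g \right)} = \left(g^{2} + g^{2}\right) - g = 2 g^{2} - g = - g + 2 g^{2}$)
$\left(\sqrt{d + 16} + q{\left(-1 \right)}\right) D{\left(7 \right)} = \left(\sqrt{-23 + 16} - \left(-1 + 2 \left(-1\right)\right)\right) \left(8 + 7\right) = \left(\sqrt{-7} - \left(-1 - 2\right)\right) 15 = \left(i \sqrt{7} - -3\right) 15 = \left(i \sqrt{7} + 3\right) 15 = \left(3 + i \sqrt{7}\right) 15 = 45 + 15 i \sqrt{7}$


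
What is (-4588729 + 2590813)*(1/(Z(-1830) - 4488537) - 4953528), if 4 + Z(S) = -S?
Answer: 44403780131605603644/4486711 ≈ 9.8967e+12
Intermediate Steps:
Z(S) = -4 - S
(-4588729 + 2590813)*(1/(Z(-1830) - 4488537) - 4953528) = (-4588729 + 2590813)*(1/((-4 - 1*(-1830)) - 4488537) - 4953528) = -1997916*(1/((-4 + 1830) - 4488537) - 4953528) = -1997916*(1/(1826 - 4488537) - 4953528) = -1997916*(1/(-4486711) - 4953528) = -1997916*(-1/4486711 - 4953528) = -1997916*(-22225048566409/4486711) = 44403780131605603644/4486711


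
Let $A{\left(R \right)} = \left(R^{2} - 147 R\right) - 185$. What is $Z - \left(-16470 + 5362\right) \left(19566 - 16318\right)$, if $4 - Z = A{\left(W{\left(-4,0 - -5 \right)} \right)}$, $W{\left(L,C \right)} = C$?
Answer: $36079683$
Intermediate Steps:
$A{\left(R \right)} = -185 + R^{2} - 147 R$
$Z = 899$ ($Z = 4 - \left(-185 + \left(0 - -5\right)^{2} - 147 \left(0 - -5\right)\right) = 4 - \left(-185 + \left(0 + 5\right)^{2} - 147 \left(0 + 5\right)\right) = 4 - \left(-185 + 5^{2} - 735\right) = 4 - \left(-185 + 25 - 735\right) = 4 - -895 = 4 + 895 = 899$)
$Z - \left(-16470 + 5362\right) \left(19566 - 16318\right) = 899 - \left(-16470 + 5362\right) \left(19566 - 16318\right) = 899 - \left(-11108\right) 3248 = 899 - -36078784 = 899 + 36078784 = 36079683$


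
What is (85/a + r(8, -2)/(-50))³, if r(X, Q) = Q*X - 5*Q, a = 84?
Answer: 13430356633/9261000000 ≈ 1.4502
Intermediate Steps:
r(X, Q) = -5*Q + Q*X
(85/a + r(8, -2)/(-50))³ = (85/84 - 2*(-5 + 8)/(-50))³ = (85*(1/84) - 2*3*(-1/50))³ = (85/84 - 6*(-1/50))³ = (85/84 + 3/25)³ = (2377/2100)³ = 13430356633/9261000000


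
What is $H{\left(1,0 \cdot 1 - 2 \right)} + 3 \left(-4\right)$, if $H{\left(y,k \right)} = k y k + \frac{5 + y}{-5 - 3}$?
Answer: $- \frac{35}{4} \approx -8.75$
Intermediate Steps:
$H{\left(y,k \right)} = - \frac{5}{8} - \frac{y}{8} + y k^{2}$ ($H{\left(y,k \right)} = y k^{2} + \frac{5 + y}{-8} = y k^{2} + \left(5 + y\right) \left(- \frac{1}{8}\right) = y k^{2} - \left(\frac{5}{8} + \frac{y}{8}\right) = - \frac{5}{8} - \frac{y}{8} + y k^{2}$)
$H{\left(1,0 \cdot 1 - 2 \right)} + 3 \left(-4\right) = \left(- \frac{5}{8} - \frac{1}{8} + 1 \left(0 \cdot 1 - 2\right)^{2}\right) + 3 \left(-4\right) = \left(- \frac{5}{8} - \frac{1}{8} + 1 \left(0 - 2\right)^{2}\right) - 12 = \left(- \frac{5}{8} - \frac{1}{8} + 1 \left(-2\right)^{2}\right) - 12 = \left(- \frac{5}{8} - \frac{1}{8} + 1 \cdot 4\right) - 12 = \left(- \frac{5}{8} - \frac{1}{8} + 4\right) - 12 = \frac{13}{4} - 12 = - \frac{35}{4}$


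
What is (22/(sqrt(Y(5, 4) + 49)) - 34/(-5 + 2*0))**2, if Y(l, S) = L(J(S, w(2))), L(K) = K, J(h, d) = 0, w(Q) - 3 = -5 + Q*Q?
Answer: 121104/1225 ≈ 98.860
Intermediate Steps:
w(Q) = -2 + Q**2 (w(Q) = 3 + (-5 + Q*Q) = 3 + (-5 + Q**2) = -2 + Q**2)
Y(l, S) = 0
(22/(sqrt(Y(5, 4) + 49)) - 34/(-5 + 2*0))**2 = (22/(sqrt(0 + 49)) - 34/(-5 + 2*0))**2 = (22/(sqrt(49)) - 34/(-5 + 0))**2 = (22/7 - 34/(-5))**2 = (22*(1/7) - 34*(-1/5))**2 = (22/7 + 34/5)**2 = (348/35)**2 = 121104/1225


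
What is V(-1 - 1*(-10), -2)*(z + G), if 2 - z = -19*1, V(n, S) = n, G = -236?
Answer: -1935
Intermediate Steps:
z = 21 (z = 2 - (-19) = 2 - 1*(-19) = 2 + 19 = 21)
V(-1 - 1*(-10), -2)*(z + G) = (-1 - 1*(-10))*(21 - 236) = (-1 + 10)*(-215) = 9*(-215) = -1935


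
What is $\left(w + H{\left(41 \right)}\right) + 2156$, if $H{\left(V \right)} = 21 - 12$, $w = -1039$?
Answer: $1126$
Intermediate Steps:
$H{\left(V \right)} = 9$ ($H{\left(V \right)} = 21 - 12 = 9$)
$\left(w + H{\left(41 \right)}\right) + 2156 = \left(-1039 + 9\right) + 2156 = -1030 + 2156 = 1126$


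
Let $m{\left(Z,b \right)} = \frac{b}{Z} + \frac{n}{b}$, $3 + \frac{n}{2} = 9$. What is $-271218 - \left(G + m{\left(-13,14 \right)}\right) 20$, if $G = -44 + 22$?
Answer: $- \frac{24640398}{91} \approx -2.7077 \cdot 10^{5}$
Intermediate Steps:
$n = 12$ ($n = -6 + 2 \cdot 9 = -6 + 18 = 12$)
$m{\left(Z,b \right)} = \frac{12}{b} + \frac{b}{Z}$ ($m{\left(Z,b \right)} = \frac{b}{Z} + \frac{12}{b} = \frac{12}{b} + \frac{b}{Z}$)
$G = -22$
$-271218 - \left(G + m{\left(-13,14 \right)}\right) 20 = -271218 - \left(-22 + \left(\frac{12}{14} + \frac{14}{-13}\right)\right) 20 = -271218 - \left(-22 + \left(12 \cdot \frac{1}{14} + 14 \left(- \frac{1}{13}\right)\right)\right) 20 = -271218 - \left(-22 + \left(\frac{6}{7} - \frac{14}{13}\right)\right) 20 = -271218 - \left(-22 - \frac{20}{91}\right) 20 = -271218 - \left(- \frac{2022}{91}\right) 20 = -271218 - - \frac{40440}{91} = -271218 + \frac{40440}{91} = - \frac{24640398}{91}$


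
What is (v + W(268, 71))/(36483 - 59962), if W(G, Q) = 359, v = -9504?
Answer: 9145/23479 ≈ 0.38950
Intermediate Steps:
(v + W(268, 71))/(36483 - 59962) = (-9504 + 359)/(36483 - 59962) = -9145/(-23479) = -9145*(-1/23479) = 9145/23479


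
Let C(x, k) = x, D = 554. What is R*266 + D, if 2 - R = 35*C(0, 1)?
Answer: 1086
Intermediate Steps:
R = 2 (R = 2 - 35*0 = 2 - 1*0 = 2 + 0 = 2)
R*266 + D = 2*266 + 554 = 532 + 554 = 1086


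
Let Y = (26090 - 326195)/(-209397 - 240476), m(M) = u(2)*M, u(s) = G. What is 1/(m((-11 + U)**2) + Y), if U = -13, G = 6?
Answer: 449873/1555061193 ≈ 0.00028930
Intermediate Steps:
u(s) = 6
m(M) = 6*M
Y = 300105/449873 (Y = -300105/(-449873) = -300105*(-1/449873) = 300105/449873 ≈ 0.66709)
1/(m((-11 + U)**2) + Y) = 1/(6*(-11 - 13)**2 + 300105/449873) = 1/(6*(-24)**2 + 300105/449873) = 1/(6*576 + 300105/449873) = 1/(3456 + 300105/449873) = 1/(1555061193/449873) = 449873/1555061193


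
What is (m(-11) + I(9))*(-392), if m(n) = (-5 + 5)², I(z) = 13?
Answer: -5096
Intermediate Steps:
m(n) = 0 (m(n) = 0² = 0)
(m(-11) + I(9))*(-392) = (0 + 13)*(-392) = 13*(-392) = -5096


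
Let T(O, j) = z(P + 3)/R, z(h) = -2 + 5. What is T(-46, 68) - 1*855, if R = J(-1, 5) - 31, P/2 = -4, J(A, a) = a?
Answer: -22233/26 ≈ -855.12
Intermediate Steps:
P = -8 (P = 2*(-4) = -8)
z(h) = 3
R = -26 (R = 5 - 31 = -26)
T(O, j) = -3/26 (T(O, j) = 3/(-26) = 3*(-1/26) = -3/26)
T(-46, 68) - 1*855 = -3/26 - 1*855 = -3/26 - 855 = -22233/26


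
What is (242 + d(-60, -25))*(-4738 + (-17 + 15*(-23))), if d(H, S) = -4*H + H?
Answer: -2152200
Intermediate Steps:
d(H, S) = -3*H
(242 + d(-60, -25))*(-4738 + (-17 + 15*(-23))) = (242 - 3*(-60))*(-4738 + (-17 + 15*(-23))) = (242 + 180)*(-4738 + (-17 - 345)) = 422*(-4738 - 362) = 422*(-5100) = -2152200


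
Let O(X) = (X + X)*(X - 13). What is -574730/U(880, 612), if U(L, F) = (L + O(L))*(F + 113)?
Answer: -57473/110693000 ≈ -0.00051921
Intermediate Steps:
O(X) = 2*X*(-13 + X) (O(X) = (2*X)*(-13 + X) = 2*X*(-13 + X))
U(L, F) = (113 + F)*(L + 2*L*(-13 + L)) (U(L, F) = (L + 2*L*(-13 + L))*(F + 113) = (L + 2*L*(-13 + L))*(113 + F) = (113 + F)*(L + 2*L*(-13 + L)))
-574730/U(880, 612) = -574730*1/(880*(-2825 + 612 + 226*880 + 2*612*(-13 + 880))) = -574730*1/(880*(-2825 + 612 + 198880 + 2*612*867)) = -574730*1/(880*(-2825 + 612 + 198880 + 1061208)) = -574730/(880*1257875) = -574730/1106930000 = -574730*1/1106930000 = -57473/110693000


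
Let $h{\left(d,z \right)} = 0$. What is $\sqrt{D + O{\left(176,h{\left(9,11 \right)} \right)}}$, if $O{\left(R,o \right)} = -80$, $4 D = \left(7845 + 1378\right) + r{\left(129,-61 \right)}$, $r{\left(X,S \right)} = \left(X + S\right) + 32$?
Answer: $\frac{\sqrt{9003}}{2} \approx 47.442$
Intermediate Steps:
$r{\left(X,S \right)} = 32 + S + X$ ($r{\left(X,S \right)} = \left(S + X\right) + 32 = 32 + S + X$)
$D = \frac{9323}{4}$ ($D = \frac{\left(7845 + 1378\right) + \left(32 - 61 + 129\right)}{4} = \frac{9223 + 100}{4} = \frac{1}{4} \cdot 9323 = \frac{9323}{4} \approx 2330.8$)
$\sqrt{D + O{\left(176,h{\left(9,11 \right)} \right)}} = \sqrt{\frac{9323}{4} - 80} = \sqrt{\frac{9003}{4}} = \frac{\sqrt{9003}}{2}$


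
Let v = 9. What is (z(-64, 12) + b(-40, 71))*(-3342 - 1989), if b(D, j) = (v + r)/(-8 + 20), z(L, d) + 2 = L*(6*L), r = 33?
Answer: -262045305/2 ≈ -1.3102e+8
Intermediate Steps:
z(L, d) = -2 + 6*L**2 (z(L, d) = -2 + L*(6*L) = -2 + 6*L**2)
b(D, j) = 7/2 (b(D, j) = (9 + 33)/(-8 + 20) = 42/12 = 42*(1/12) = 7/2)
(z(-64, 12) + b(-40, 71))*(-3342 - 1989) = ((-2 + 6*(-64)**2) + 7/2)*(-3342 - 1989) = ((-2 + 6*4096) + 7/2)*(-5331) = ((-2 + 24576) + 7/2)*(-5331) = (24574 + 7/2)*(-5331) = (49155/2)*(-5331) = -262045305/2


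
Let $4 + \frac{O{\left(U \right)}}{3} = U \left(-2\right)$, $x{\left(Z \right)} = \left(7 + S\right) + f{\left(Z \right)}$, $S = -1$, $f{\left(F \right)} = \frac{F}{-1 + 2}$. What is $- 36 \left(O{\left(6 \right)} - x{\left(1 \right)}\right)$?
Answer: $1980$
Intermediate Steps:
$f{\left(F \right)} = F$ ($f{\left(F \right)} = \frac{F}{1} = 1 F = F$)
$x{\left(Z \right)} = 6 + Z$ ($x{\left(Z \right)} = \left(7 - 1\right) + Z = 6 + Z$)
$O{\left(U \right)} = -12 - 6 U$ ($O{\left(U \right)} = -12 + 3 U \left(-2\right) = -12 + 3 \left(- 2 U\right) = -12 - 6 U$)
$- 36 \left(O{\left(6 \right)} - x{\left(1 \right)}\right) = - 36 \left(\left(-12 - 36\right) - \left(6 + 1\right)\right) = - 36 \left(\left(-12 - 36\right) - 7\right) = - 36 \left(-48 - 7\right) = \left(-36\right) \left(-55\right) = 1980$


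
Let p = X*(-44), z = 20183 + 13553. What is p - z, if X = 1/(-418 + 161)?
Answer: -8670108/257 ≈ -33736.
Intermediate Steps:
X = -1/257 (X = 1/(-257) = -1/257 ≈ -0.0038911)
z = 33736
p = 44/257 (p = -1/257*(-44) = 44/257 ≈ 0.17121)
p - z = 44/257 - 1*33736 = 44/257 - 33736 = -8670108/257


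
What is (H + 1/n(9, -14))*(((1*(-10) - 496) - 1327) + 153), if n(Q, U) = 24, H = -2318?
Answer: 3894170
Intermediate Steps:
(H + 1/n(9, -14))*(((1*(-10) - 496) - 1327) + 153) = (-2318 + 1/24)*(((1*(-10) - 496) - 1327) + 153) = (-2318 + 1/24)*(((-10 - 496) - 1327) + 153) = -55631*((-506 - 1327) + 153)/24 = -55631*(-1833 + 153)/24 = -55631/24*(-1680) = 3894170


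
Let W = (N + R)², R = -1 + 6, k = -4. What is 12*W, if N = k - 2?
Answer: 12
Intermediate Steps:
N = -6 (N = -4 - 2 = -6)
R = 5
W = 1 (W = (-6 + 5)² = (-1)² = 1)
12*W = 12*1 = 12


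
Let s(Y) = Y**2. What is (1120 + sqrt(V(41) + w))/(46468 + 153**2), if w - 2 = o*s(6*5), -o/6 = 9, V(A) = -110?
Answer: 1120/69877 + 6*I*sqrt(1353)/69877 ≈ 0.016028 + 0.0031584*I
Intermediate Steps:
o = -54 (o = -6*9 = -54)
w = -48598 (w = 2 - 54*(6*5)**2 = 2 - 54*30**2 = 2 - 54*900 = 2 - 48600 = -48598)
(1120 + sqrt(V(41) + w))/(46468 + 153**2) = (1120 + sqrt(-110 - 48598))/(46468 + 153**2) = (1120 + sqrt(-48708))/(46468 + 23409) = (1120 + 6*I*sqrt(1353))/69877 = (1120 + 6*I*sqrt(1353))*(1/69877) = 1120/69877 + 6*I*sqrt(1353)/69877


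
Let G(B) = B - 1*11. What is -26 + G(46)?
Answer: 9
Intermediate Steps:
G(B) = -11 + B (G(B) = B - 11 = -11 + B)
-26 + G(46) = -26 + (-11 + 46) = -26 + 35 = 9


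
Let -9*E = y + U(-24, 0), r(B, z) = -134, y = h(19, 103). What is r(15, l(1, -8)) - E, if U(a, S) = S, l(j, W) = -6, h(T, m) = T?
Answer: -1187/9 ≈ -131.89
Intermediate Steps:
y = 19
E = -19/9 (E = -(19 + 0)/9 = -1/9*19 = -19/9 ≈ -2.1111)
r(15, l(1, -8)) - E = -134 - 1*(-19/9) = -134 + 19/9 = -1187/9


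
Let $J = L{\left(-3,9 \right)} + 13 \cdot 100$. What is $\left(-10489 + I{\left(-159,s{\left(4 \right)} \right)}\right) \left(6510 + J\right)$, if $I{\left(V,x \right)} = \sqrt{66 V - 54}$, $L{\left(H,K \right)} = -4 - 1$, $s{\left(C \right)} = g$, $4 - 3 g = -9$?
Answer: $-81866645 + 46830 i \sqrt{293} \approx -8.1867 \cdot 10^{7} + 8.016 \cdot 10^{5} i$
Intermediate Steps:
$g = \frac{13}{3}$ ($g = \frac{4}{3} - -3 = \frac{4}{3} + 3 = \frac{13}{3} \approx 4.3333$)
$s{\left(C \right)} = \frac{13}{3}$
$L{\left(H,K \right)} = -5$ ($L{\left(H,K \right)} = -4 - 1 = -5$)
$I{\left(V,x \right)} = \sqrt{-54 + 66 V}$
$J = 1295$ ($J = -5 + 13 \cdot 100 = -5 + 1300 = 1295$)
$\left(-10489 + I{\left(-159,s{\left(4 \right)} \right)}\right) \left(6510 + J\right) = \left(-10489 + \sqrt{-54 + 66 \left(-159\right)}\right) \left(6510 + 1295\right) = \left(-10489 + \sqrt{-54 - 10494}\right) 7805 = \left(-10489 + \sqrt{-10548}\right) 7805 = \left(-10489 + 6 i \sqrt{293}\right) 7805 = -81866645 + 46830 i \sqrt{293}$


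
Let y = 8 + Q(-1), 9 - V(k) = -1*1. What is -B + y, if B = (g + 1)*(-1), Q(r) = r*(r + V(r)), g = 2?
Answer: 2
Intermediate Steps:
V(k) = 10 (V(k) = 9 - (-1) = 9 - 1*(-1) = 9 + 1 = 10)
Q(r) = r*(10 + r) (Q(r) = r*(r + 10) = r*(10 + r))
B = -3 (B = (2 + 1)*(-1) = 3*(-1) = -3)
y = -1 (y = 8 - (10 - 1) = 8 - 1*9 = 8 - 9 = -1)
-B + y = -1*(-3) - 1 = 3 - 1 = 2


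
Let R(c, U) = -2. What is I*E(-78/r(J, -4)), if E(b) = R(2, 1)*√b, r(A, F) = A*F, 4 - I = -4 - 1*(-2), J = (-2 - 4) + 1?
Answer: -6*I*√390/5 ≈ -23.698*I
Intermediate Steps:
J = -5 (J = -6 + 1 = -5)
I = 6 (I = 4 - (-4 - 1*(-2)) = 4 - (-4 + 2) = 4 - 1*(-2) = 4 + 2 = 6)
E(b) = -2*√b
I*E(-78/r(J, -4)) = 6*(-2*I*√390/10) = 6*(-I*√390/5) = -6*I*√390/5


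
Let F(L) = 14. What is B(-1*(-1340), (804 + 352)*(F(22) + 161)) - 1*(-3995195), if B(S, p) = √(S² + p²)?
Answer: 3995195 + 20*√102317714 ≈ 4.1975e+6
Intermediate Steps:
B(-1*(-1340), (804 + 352)*(F(22) + 161)) - 1*(-3995195) = √((-1*(-1340))² + ((804 + 352)*(14 + 161))²) - 1*(-3995195) = √(1340² + (1156*175)²) + 3995195 = √(1795600 + 202300²) + 3995195 = √(1795600 + 40925290000) + 3995195 = √40927085600 + 3995195 = 20*√102317714 + 3995195 = 3995195 + 20*√102317714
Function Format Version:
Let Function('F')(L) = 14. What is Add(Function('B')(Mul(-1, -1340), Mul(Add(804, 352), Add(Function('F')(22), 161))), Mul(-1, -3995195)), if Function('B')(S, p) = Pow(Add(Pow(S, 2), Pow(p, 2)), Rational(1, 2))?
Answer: Add(3995195, Mul(20, Pow(102317714, Rational(1, 2)))) ≈ 4.1975e+6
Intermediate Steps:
Add(Function('B')(Mul(-1, -1340), Mul(Add(804, 352), Add(Function('F')(22), 161))), Mul(-1, -3995195)) = Add(Pow(Add(Pow(Mul(-1, -1340), 2), Pow(Mul(Add(804, 352), Add(14, 161)), 2)), Rational(1, 2)), Mul(-1, -3995195)) = Add(Pow(Add(Pow(1340, 2), Pow(Mul(1156, 175), 2)), Rational(1, 2)), 3995195) = Add(Pow(Add(1795600, Pow(202300, 2)), Rational(1, 2)), 3995195) = Add(Pow(Add(1795600, 40925290000), Rational(1, 2)), 3995195) = Add(Pow(40927085600, Rational(1, 2)), 3995195) = Add(Mul(20, Pow(102317714, Rational(1, 2))), 3995195) = Add(3995195, Mul(20, Pow(102317714, Rational(1, 2))))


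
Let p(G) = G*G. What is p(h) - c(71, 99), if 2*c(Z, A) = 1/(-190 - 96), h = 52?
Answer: 1546689/572 ≈ 2704.0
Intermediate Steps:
p(G) = G²
c(Z, A) = -1/572 (c(Z, A) = 1/(2*(-190 - 96)) = (½)/(-286) = (½)*(-1/286) = -1/572)
p(h) - c(71, 99) = 52² - 1*(-1/572) = 2704 + 1/572 = 1546689/572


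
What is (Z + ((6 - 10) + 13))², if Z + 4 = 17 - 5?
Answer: 289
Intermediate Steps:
Z = 8 (Z = -4 + (17 - 5) = -4 + 12 = 8)
(Z + ((6 - 10) + 13))² = (8 + ((6 - 10) + 13))² = (8 + (-4 + 13))² = (8 + 9)² = 17² = 289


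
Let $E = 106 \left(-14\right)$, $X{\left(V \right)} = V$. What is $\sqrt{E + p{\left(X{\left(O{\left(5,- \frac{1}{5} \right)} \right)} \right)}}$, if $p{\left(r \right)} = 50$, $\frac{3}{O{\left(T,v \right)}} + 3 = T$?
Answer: $i \sqrt{1434} \approx 37.868 i$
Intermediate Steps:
$O{\left(T,v \right)} = \frac{3}{-3 + T}$
$E = -1484$
$\sqrt{E + p{\left(X{\left(O{\left(5,- \frac{1}{5} \right)} \right)} \right)}} = \sqrt{-1484 + 50} = \sqrt{-1434} = i \sqrt{1434}$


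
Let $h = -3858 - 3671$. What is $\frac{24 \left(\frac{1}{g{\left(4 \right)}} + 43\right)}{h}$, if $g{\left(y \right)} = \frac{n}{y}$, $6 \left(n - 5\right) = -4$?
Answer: $- \frac{13704}{97877} \approx -0.14001$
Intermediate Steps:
$n = \frac{13}{3}$ ($n = 5 + \frac{1}{6} \left(-4\right) = 5 - \frac{2}{3} = \frac{13}{3} \approx 4.3333$)
$g{\left(y \right)} = \frac{13}{3 y}$
$h = -7529$
$\frac{24 \left(\frac{1}{g{\left(4 \right)}} + 43\right)}{h} = \frac{24 \left(\frac{1}{\frac{13}{3} \cdot \frac{1}{4}} + 43\right)}{-7529} = 24 \left(\frac{1}{\frac{13}{3} \cdot \frac{1}{4}} + 43\right) \left(- \frac{1}{7529}\right) = 24 \left(\frac{1}{\frac{13}{12}} + 43\right) \left(- \frac{1}{7529}\right) = 24 \left(\frac{12}{13} + 43\right) \left(- \frac{1}{7529}\right) = 24 \cdot \frac{571}{13} \left(- \frac{1}{7529}\right) = \frac{13704}{13} \left(- \frac{1}{7529}\right) = - \frac{13704}{97877}$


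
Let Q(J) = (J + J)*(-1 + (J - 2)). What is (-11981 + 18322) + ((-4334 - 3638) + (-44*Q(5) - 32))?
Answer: -2543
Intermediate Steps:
Q(J) = 2*J*(-3 + J) (Q(J) = (2*J)*(-1 + (-2 + J)) = (2*J)*(-3 + J) = 2*J*(-3 + J))
(-11981 + 18322) + ((-4334 - 3638) + (-44*Q(5) - 32)) = (-11981 + 18322) + ((-4334 - 3638) + (-88*5*(-3 + 5) - 32)) = 6341 + (-7972 + (-88*5*2 - 32)) = 6341 + (-7972 + (-44*20 - 32)) = 6341 + (-7972 + (-880 - 32)) = 6341 + (-7972 - 912) = 6341 - 8884 = -2543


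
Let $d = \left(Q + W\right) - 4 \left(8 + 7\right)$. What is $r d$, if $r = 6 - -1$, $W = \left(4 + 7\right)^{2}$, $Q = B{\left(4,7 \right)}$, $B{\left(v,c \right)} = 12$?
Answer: $511$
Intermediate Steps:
$Q = 12$
$W = 121$ ($W = 11^{2} = 121$)
$d = 73$ ($d = \left(12 + 121\right) - 4 \left(8 + 7\right) = 133 - 60 = 73$)
$r = 7$ ($r = 6 + 1 = 7$)
$r d = 7 \cdot 73 = 511$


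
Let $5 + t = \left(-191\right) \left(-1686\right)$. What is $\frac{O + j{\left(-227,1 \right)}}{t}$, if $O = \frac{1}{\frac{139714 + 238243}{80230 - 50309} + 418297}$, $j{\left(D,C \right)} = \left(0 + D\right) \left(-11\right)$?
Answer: $\frac{31253057537439}{4030492924160374} \approx 0.0077542$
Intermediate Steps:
$j{\left(D,C \right)} = - 11 D$ ($j{\left(D,C \right)} = D \left(-11\right) = - 11 D$)
$O = \frac{29921}{12516242494}$ ($O = \frac{1}{\frac{377957}{29921} + 418297} = \frac{1}{\frac{12516242494}{29921}} = \frac{29921}{12516242494} \approx 2.3906 \cdot 10^{-6}$)
$t = 322021$ ($t = -5 - -322026 = -5 + 322026 = 322021$)
$\frac{O + j{\left(-227,1 \right)}}{t} = \frac{\frac{29921}{12516242494} - -2497}{322021} = \left(\frac{29921}{12516242494} + 2497\right) \frac{1}{322021} = \frac{31253057537439}{12516242494} \cdot \frac{1}{322021} = \frac{31253057537439}{4030492924160374}$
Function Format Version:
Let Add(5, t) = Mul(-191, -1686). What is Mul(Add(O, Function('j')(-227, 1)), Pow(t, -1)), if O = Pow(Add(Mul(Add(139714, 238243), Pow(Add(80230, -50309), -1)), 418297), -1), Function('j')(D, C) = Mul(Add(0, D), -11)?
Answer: Rational(31253057537439, 4030492924160374) ≈ 0.0077542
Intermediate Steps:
Function('j')(D, C) = Mul(-11, D) (Function('j')(D, C) = Mul(D, -11) = Mul(-11, D))
O = Rational(29921, 12516242494) (O = Pow(Add(Mul(377957, Pow(29921, -1)), 418297), -1) = Pow(Add(Mul(377957, Rational(1, 29921)), 418297), -1) = Pow(Add(Rational(377957, 29921), 418297), -1) = Pow(Rational(12516242494, 29921), -1) = Rational(29921, 12516242494) ≈ 2.3906e-6)
t = 322021 (t = Add(-5, Mul(-191, -1686)) = Add(-5, 322026) = 322021)
Mul(Add(O, Function('j')(-227, 1)), Pow(t, -1)) = Mul(Add(Rational(29921, 12516242494), Mul(-11, -227)), Pow(322021, -1)) = Mul(Add(Rational(29921, 12516242494), 2497), Rational(1, 322021)) = Mul(Rational(31253057537439, 12516242494), Rational(1, 322021)) = Rational(31253057537439, 4030492924160374)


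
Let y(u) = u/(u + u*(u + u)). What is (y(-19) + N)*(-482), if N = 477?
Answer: -8506336/37 ≈ -2.2990e+5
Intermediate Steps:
y(u) = u/(u + 2*u**2) (y(u) = u/(u + u*(2*u)) = u/(u + 2*u**2))
(y(-19) + N)*(-482) = (1/(1 + 2*(-19)) + 477)*(-482) = (1/(1 - 38) + 477)*(-482) = (1/(-37) + 477)*(-482) = (-1/37 + 477)*(-482) = (17648/37)*(-482) = -8506336/37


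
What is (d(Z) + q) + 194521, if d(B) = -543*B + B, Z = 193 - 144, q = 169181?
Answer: 337144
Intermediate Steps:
Z = 49
d(B) = -542*B
(d(Z) + q) + 194521 = (-542*49 + 169181) + 194521 = (-26558 + 169181) + 194521 = 142623 + 194521 = 337144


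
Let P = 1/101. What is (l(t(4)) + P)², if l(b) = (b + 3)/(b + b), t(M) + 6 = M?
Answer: 9409/163216 ≈ 0.057648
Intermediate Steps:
t(M) = -6 + M
l(b) = (3 + b)/(2*b) (l(b) = (3 + b)/((2*b)) = (3 + b)*(1/(2*b)) = (3 + b)/(2*b))
P = 1/101 ≈ 0.0099010
(l(t(4)) + P)² = ((3 + (-6 + 4))/(2*(-6 + 4)) + 1/101)² = ((½)*(3 - 2)/(-2) + 1/101)² = ((½)*(-½)*1 + 1/101)² = (-¼ + 1/101)² = (-97/404)² = 9409/163216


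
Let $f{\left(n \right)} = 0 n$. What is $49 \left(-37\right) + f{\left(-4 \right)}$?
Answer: $-1813$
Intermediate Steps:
$f{\left(n \right)} = 0$
$49 \left(-37\right) + f{\left(-4 \right)} = 49 \left(-37\right) + 0 = -1813 + 0 = -1813$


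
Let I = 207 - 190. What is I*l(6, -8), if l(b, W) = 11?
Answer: 187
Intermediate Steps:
I = 17
I*l(6, -8) = 17*11 = 187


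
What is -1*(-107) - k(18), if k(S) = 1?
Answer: 106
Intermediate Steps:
-1*(-107) - k(18) = -1*(-107) - 1*1 = 107 - 1 = 106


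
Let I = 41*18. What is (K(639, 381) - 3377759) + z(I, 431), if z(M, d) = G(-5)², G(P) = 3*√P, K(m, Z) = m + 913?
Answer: -3376252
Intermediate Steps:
K(m, Z) = 913 + m
I = 738
z(M, d) = -45 (z(M, d) = (3*√(-5))² = (3*(I*√5))² = (3*I*√5)² = -45)
(K(639, 381) - 3377759) + z(I, 431) = ((913 + 639) - 3377759) - 45 = (1552 - 3377759) - 45 = -3376207 - 45 = -3376252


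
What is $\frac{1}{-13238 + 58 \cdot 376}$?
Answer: $\frac{1}{8570} \approx 0.00011669$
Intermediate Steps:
$\frac{1}{-13238 + 58 \cdot 376} = \frac{1}{-13238 + 21808} = \frac{1}{8570}$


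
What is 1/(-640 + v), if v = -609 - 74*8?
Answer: -1/1841 ≈ -0.00054318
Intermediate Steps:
v = -1201 (v = -609 - 1*592 = -609 - 592 = -1201)
1/(-640 + v) = 1/(-640 - 1201) = 1/(-1841) = -1/1841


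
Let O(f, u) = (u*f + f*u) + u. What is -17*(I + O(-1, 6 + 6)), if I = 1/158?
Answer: 32215/158 ≈ 203.89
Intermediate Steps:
O(f, u) = u + 2*f*u (O(f, u) = (f*u + f*u) + u = 2*f*u + u = u + 2*f*u)
I = 1/158 ≈ 0.0063291
-17*(I + O(-1, 6 + 6)) = -17*(1/158 + (6 + 6)*(1 + 2*(-1))) = -17*(1/158 + 12*(1 - 2)) = -17*(1/158 + 12*(-1)) = -17*(1/158 - 12) = -17*(-1895/158) = 32215/158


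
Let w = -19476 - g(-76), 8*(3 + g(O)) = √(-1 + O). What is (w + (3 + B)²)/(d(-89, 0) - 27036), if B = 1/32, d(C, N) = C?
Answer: 19930943/27776000 + I*√77/217000 ≈ 0.71756 + 4.0438e-5*I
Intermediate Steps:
B = 1/32 ≈ 0.031250
g(O) = -3 + √(-1 + O)/8
w = -19473 - I*√77/8 (w = -19476 - (-3 + √(-1 - 76)/8) = -19476 - (-3 + √(-77)/8) = -19476 - (-3 + (I*√77)/8) = -19476 - (-3 + I*√77/8) = -19476 + (3 - I*√77/8) = -19473 - I*√77/8 ≈ -19473.0 - 1.0969*I)
(w + (3 + B)²)/(d(-89, 0) - 27036) = ((-19473 - I*√77/8) + (3 + 1/32)²)/(-89 - 27036) = ((-19473 - I*√77/8) + (97/32)²)/(-27125) = ((-19473 - I*√77/8) + 9409/1024)*(-1/27125) = (-19930943/1024 - I*√77/8)*(-1/27125) = 19930943/27776000 + I*√77/217000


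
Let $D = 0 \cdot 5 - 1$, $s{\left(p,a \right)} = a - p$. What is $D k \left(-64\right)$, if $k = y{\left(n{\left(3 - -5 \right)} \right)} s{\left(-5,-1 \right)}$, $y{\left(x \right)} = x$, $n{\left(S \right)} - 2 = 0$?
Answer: $512$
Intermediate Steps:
$n{\left(S \right)} = 2$ ($n{\left(S \right)} = 2 + 0 = 2$)
$k = 8$ ($k = 2 \left(-1 - -5\right) = 2 \left(-1 + 5\right) = 2 \cdot 4 = 8$)
$D = -1$ ($D = 0 - 1 = -1$)
$D k \left(-64\right) = \left(-1\right) 8 \left(-64\right) = \left(-8\right) \left(-64\right) = 512$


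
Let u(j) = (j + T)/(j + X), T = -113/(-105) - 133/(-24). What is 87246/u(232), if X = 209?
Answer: 3591045360/22271 ≈ 1.6124e+5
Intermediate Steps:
T = 1853/280 (T = -113*(-1/105) - 133*(-1/24) = 113/105 + 133/24 = 1853/280 ≈ 6.6179)
u(j) = (1853/280 + j)/(209 + j) (u(j) = (j + 1853/280)/(j + 209) = (1853/280 + j)/(209 + j))
87246/u(232) = 87246/(((1853/280 + 232)/(209 + 232))) = 87246/(((66813/280)/441)) = 87246/(((1/441)*(66813/280))) = 87246/(22271/41160) = 87246*(41160/22271) = 3591045360/22271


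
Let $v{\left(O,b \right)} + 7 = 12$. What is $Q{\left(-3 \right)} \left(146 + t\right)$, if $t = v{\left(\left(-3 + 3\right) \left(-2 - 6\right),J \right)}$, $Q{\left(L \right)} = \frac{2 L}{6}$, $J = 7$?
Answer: $-151$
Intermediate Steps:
$Q{\left(L \right)} = \frac{L}{3}$ ($Q{\left(L \right)} = 2 L \frac{1}{6} = \frac{L}{3}$)
$v{\left(O,b \right)} = 5$ ($v{\left(O,b \right)} = -7 + 12 = 5$)
$t = 5$
$Q{\left(-3 \right)} \left(146 + t\right) = \frac{1}{3} \left(-3\right) \left(146 + 5\right) = \left(-1\right) 151 = -151$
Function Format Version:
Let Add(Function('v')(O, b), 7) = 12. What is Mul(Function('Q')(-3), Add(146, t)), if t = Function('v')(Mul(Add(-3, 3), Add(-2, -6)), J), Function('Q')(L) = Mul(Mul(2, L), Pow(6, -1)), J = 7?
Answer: -151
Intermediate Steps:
Function('Q')(L) = Mul(Rational(1, 3), L) (Function('Q')(L) = Mul(Mul(2, L), Rational(1, 6)) = Mul(Rational(1, 3), L))
Function('v')(O, b) = 5 (Function('v')(O, b) = Add(-7, 12) = 5)
t = 5
Mul(Function('Q')(-3), Add(146, t)) = Mul(Mul(Rational(1, 3), -3), Add(146, 5)) = Mul(-1, 151) = -151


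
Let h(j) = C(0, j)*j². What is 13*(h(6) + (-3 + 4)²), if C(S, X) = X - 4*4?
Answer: -4667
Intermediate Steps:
C(S, X) = -16 + X (C(S, X) = X - 16 = -16 + X)
h(j) = j²*(-16 + j) (h(j) = (-16 + j)*j² = j²*(-16 + j))
13*(h(6) + (-3 + 4)²) = 13*(6²*(-16 + 6) + (-3 + 4)²) = 13*(36*(-10) + 1²) = 13*(-360 + 1) = 13*(-359) = -4667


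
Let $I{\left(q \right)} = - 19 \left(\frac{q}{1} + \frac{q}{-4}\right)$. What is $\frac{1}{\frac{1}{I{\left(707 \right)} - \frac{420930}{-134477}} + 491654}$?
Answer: $\frac{5417604903}{2663587120441654} \approx 2.034 \cdot 10^{-6}$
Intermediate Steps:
$I{\left(q \right)} = - \frac{57 q}{4}$ ($I{\left(q \right)} = - 19 \left(q 1 + q \left(- \frac{1}{4}\right)\right) = - 19 \left(q - \frac{q}{4}\right) = - 19 \frac{3 q}{4} = - \frac{57 q}{4}$)
$\frac{1}{\frac{1}{I{\left(707 \right)} - \frac{420930}{-134477}} + 491654} = \frac{1}{\frac{1}{\left(- \frac{57}{4}\right) 707 - \frac{420930}{-134477}} + 491654} = \frac{1}{\frac{1}{- \frac{40299}{4} - - \frac{420930}{134477}} + 491654} = \frac{1}{\frac{1}{- \frac{40299}{4} + \frac{420930}{134477}} + 491654} = \frac{1}{\frac{1}{- \frac{5417604903}{537908}} + 491654} = \frac{1}{- \frac{537908}{5417604903} + 491654} = \frac{1}{\frac{2663587120441654}{5417604903}} = \frac{5417604903}{2663587120441654}$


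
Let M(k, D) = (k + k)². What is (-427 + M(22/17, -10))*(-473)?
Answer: 57453891/289 ≈ 1.9880e+5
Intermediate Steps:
M(k, D) = 4*k² (M(k, D) = (2*k)² = 4*k²)
(-427 + M(22/17, -10))*(-473) = (-427 + 4*(22/17)²)*(-473) = (-427 + 4*(484/289))*(-473) = (-427 + 1936/289)*(-473) = -121467/289*(-473) = 57453891/289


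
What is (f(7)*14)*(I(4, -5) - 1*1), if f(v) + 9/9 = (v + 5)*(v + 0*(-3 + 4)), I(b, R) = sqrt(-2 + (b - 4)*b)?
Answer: -1162 + 1162*I*sqrt(2) ≈ -1162.0 + 1643.3*I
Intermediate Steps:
I(b, R) = sqrt(-2 + b*(-4 + b)) (I(b, R) = sqrt(-2 + (-4 + b)*b) = sqrt(-2 + b*(-4 + b)))
f(v) = -1 + v*(5 + v) (f(v) = -1 + (v + 5)*(v + 0*(-3 + 4)) = -1 + (5 + v)*(v + 0*1) = -1 + (5 + v)*(v + 0) = -1 + (5 + v)*v = -1 + v*(5 + v))
(f(7)*14)*(I(4, -5) - 1*1) = ((-1 + 7**2 + 5*7)*14)*(sqrt(-2 + 4**2 - 4*4) - 1*1) = ((-1 + 49 + 35)*14)*(sqrt(-2 + 16 - 16) - 1) = (83*14)*(sqrt(-2) - 1) = 1162*(I*sqrt(2) - 1) = 1162*(-1 + I*sqrt(2)) = -1162 + 1162*I*sqrt(2)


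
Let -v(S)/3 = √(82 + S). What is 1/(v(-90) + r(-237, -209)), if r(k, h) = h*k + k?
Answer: I/(6*(√2 + 8216*I)) ≈ 2.0286e-5 + 3.4917e-9*I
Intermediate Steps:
v(S) = -3*√(82 + S)
r(k, h) = k + h*k
1/(v(-90) + r(-237, -209)) = 1/(-3*√(82 - 90) - 237*(1 - 209)) = 1/(-6*I*√2 - 237*(-208)) = 1/(-6*I*√2 + 49296) = 1/(49296 - 6*I*√2)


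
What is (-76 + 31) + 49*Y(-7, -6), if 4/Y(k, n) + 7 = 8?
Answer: 151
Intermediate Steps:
Y(k, n) = 4 (Y(k, n) = 4/(-7 + 8) = 4/1 = 4*1 = 4)
(-76 + 31) + 49*Y(-7, -6) = (-76 + 31) + 49*4 = -45 + 196 = 151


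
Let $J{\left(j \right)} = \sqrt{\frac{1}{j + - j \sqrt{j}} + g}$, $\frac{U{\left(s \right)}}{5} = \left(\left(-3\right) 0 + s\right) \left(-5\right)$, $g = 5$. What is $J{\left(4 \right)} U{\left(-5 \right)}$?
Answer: $\frac{125 \sqrt{19}}{2} \approx 272.43$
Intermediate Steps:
$U{\left(s \right)} = - 25 s$ ($U{\left(s \right)} = 5 \left(\left(-3\right) 0 + s\right) \left(-5\right) = 5 \left(0 + s\right) \left(-5\right) = 5 s \left(-5\right) = 5 \left(- 5 s\right) = - 25 s$)
$J{\left(j \right)} = \sqrt{5 + \frac{1}{j - j^{\frac{3}{2}}}}$ ($J{\left(j \right)} = \sqrt{\frac{1}{j + - j \sqrt{j}} + 5} = \sqrt{\frac{1}{j - j^{\frac{3}{2}}} + 5} = \sqrt{5 + \frac{1}{j - j^{\frac{3}{2}}}}$)
$J{\left(4 \right)} U{\left(-5 \right)} = \sqrt{\frac{-1 - 20 + 5 \cdot 4^{\frac{3}{2}}}{4^{\frac{3}{2}} - 4}} \left(\left(-25\right) \left(-5\right)\right) = \sqrt{\frac{-1 - 20 + 5 \cdot 8}{8 - 4}} \cdot 125 = \sqrt{\frac{-1 - 20 + 40}{4}} \cdot 125 = \sqrt{\frac{1}{4} \cdot 19} \cdot 125 = \sqrt{\frac{19}{4}} \cdot 125 = \frac{\sqrt{19}}{2} \cdot 125 = \frac{125 \sqrt{19}}{2}$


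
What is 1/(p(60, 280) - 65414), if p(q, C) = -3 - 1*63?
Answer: -1/65480 ≈ -1.5272e-5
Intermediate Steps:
p(q, C) = -66 (p(q, C) = -3 - 63 = -66)
1/(p(60, 280) - 65414) = 1/(-66 - 65414) = 1/(-65480) = -1/65480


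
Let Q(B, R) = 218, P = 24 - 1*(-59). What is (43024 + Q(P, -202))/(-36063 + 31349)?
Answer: -21621/2357 ≈ -9.1731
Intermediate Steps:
P = 83 (P = 24 + 59 = 83)
(43024 + Q(P, -202))/(-36063 + 31349) = (43024 + 218)/(-36063 + 31349) = 43242/(-4714) = 43242*(-1/4714) = -21621/2357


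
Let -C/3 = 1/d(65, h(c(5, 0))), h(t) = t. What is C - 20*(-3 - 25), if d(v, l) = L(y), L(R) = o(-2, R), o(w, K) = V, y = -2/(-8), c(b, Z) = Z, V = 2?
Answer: 1117/2 ≈ 558.50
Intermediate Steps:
y = 1/4 (y = -2*(-1/8) = 1/4 ≈ 0.25000)
o(w, K) = 2
L(R) = 2
d(v, l) = 2
C = -3/2 ≈ -1.5000
C - 20*(-3 - 25) = -3/2 - 20*(-3 - 25) = -3/2 - 20*(-28) = -3/2 + 560 = 1117/2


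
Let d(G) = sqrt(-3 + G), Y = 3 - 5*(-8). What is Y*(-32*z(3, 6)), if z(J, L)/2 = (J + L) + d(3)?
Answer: -24768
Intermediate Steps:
Y = 43 (Y = 3 + 40 = 43)
z(J, L) = 2*J + 2*L (z(J, L) = 2*((J + L) + sqrt(-3 + 3)) = 2*((J + L) + sqrt(0)) = 2*((J + L) + 0) = 2*(J + L) = 2*J + 2*L)
Y*(-32*z(3, 6)) = 43*(-32*(2*3 + 2*6)) = 43*(-32*(6 + 12)) = 43*(-32*18) = 43*(-576) = -24768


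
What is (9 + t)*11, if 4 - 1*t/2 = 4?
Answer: 99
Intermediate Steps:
t = 0 (t = 8 - 2*4 = 8 - 8 = 0)
(9 + t)*11 = (9 + 0)*11 = 9*11 = 99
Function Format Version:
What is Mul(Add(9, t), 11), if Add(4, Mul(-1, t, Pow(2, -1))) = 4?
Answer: 99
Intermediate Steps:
t = 0 (t = Add(8, Mul(-2, 4)) = Add(8, -8) = 0)
Mul(Add(9, t), 11) = Mul(Add(9, 0), 11) = Mul(9, 11) = 99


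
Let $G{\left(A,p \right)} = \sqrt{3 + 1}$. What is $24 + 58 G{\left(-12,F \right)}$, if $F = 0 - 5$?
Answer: $140$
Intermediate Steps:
$F = -5$ ($F = 0 - 5 = -5$)
$G{\left(A,p \right)} = 2$ ($G{\left(A,p \right)} = \sqrt{4} = 2$)
$24 + 58 G{\left(-12,F \right)} = 24 + 58 \cdot 2 = 24 + 116 = 140$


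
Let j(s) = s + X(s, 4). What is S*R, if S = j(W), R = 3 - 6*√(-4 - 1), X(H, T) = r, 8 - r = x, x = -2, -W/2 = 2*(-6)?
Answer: 102 - 204*I*√5 ≈ 102.0 - 456.16*I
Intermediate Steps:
W = 24 (W = -4*(-6) = -2*(-12) = 24)
r = 10 (r = 8 - 1*(-2) = 8 + 2 = 10)
X(H, T) = 10
R = 3 - 6*I*√5 ≈ 3.0 - 13.416*I
j(s) = 10 + s (j(s) = s + 10 = 10 + s)
S = 34 (S = 10 + 24 = 34)
S*R = 34*(3 - 6*I*√5) = 102 - 204*I*√5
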